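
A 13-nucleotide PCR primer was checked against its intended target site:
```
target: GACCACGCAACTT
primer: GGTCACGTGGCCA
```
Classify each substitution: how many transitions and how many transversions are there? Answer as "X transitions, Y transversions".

6 transitions, 1 transversion

Transitions (purine↔purine or pyrimidine↔pyrimidine): 2 A→G, 3 C→T, 8 C→T, 9 A→G, 10 A→G, 12 T→C.
Transversions (purine↔pyrimidine): 13 T→A.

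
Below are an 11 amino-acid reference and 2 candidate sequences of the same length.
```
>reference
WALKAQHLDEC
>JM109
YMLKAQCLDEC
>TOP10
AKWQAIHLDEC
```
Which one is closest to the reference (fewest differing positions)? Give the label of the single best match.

JM109

Hamming distances to reference — JM109: 3; TOP10: 5.
Smallest is JM109 with 3 mismatches.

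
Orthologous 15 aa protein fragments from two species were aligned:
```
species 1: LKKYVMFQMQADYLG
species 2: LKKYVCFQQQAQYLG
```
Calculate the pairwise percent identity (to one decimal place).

80.0%

Mismatches at positions 6, 9, 12 (1-based): 3 of 15.
Identical positions: 12/15 = 80% → 80.0%.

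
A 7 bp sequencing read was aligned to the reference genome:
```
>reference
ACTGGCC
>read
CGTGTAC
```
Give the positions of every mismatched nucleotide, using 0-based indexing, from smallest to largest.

0, 1, 4, 5

Scanning 0-based: 0: A/C; 1: C/G; 4: G/T; 5: C/A.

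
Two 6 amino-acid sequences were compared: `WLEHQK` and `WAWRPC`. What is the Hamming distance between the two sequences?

5

Comparing position by position, 5 residues differ: 2 (L/A), 3 (E/W), 4 (H/R), 5 (Q/P), 6 (K/C).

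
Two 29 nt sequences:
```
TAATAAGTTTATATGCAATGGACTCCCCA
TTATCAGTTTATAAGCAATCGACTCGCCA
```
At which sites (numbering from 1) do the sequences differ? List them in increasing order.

2, 5, 14, 20, 26

Differences at site 2 (A→T), site 5 (A→C), site 14 (T→A), site 20 (G→C), site 26 (C→G).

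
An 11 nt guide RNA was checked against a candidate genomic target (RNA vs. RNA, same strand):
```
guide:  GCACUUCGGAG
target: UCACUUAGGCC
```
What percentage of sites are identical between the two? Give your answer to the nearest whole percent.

4 positions differ (1, 7, 10, 11), so 7 of 11 match: 7/11 = 63.64%.

64%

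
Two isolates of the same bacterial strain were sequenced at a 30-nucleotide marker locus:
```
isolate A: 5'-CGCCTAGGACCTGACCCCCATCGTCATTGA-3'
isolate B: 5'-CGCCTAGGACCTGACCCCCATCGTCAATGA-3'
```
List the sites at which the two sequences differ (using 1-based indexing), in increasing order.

Differences at site 27 (T→A).

27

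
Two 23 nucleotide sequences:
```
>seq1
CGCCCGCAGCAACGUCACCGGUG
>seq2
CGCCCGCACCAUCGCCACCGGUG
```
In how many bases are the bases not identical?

Mismatches (1-based): base 9: G→C; base 12: A→U; base 15: U→C.

3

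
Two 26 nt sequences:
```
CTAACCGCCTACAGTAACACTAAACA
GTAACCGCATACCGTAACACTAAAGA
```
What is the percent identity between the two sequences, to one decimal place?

84.6%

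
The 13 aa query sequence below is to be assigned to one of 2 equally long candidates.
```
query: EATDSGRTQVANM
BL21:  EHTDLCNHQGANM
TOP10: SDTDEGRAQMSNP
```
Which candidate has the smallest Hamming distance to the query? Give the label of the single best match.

BL21

Hamming distances to query — BL21: 6; TOP10: 7.
Smallest is BL21 with 6 mismatches.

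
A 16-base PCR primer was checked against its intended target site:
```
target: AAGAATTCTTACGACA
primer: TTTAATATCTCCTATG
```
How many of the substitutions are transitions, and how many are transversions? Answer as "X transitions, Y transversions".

4 transitions, 6 transversions

Mismatches (1-based):
base 1: A→T (purine→pyrimidine, transversion)
base 2: A→T (purine→pyrimidine, transversion)
base 3: G→T (purine→pyrimidine, transversion)
base 7: T→A (pyrimidine→purine, transversion)
base 8: C→T (pyrimidine→pyrimidine, transition)
base 9: T→C (pyrimidine→pyrimidine, transition)
base 11: A→C (purine→pyrimidine, transversion)
base 13: G→T (purine→pyrimidine, transversion)
base 15: C→T (pyrimidine→pyrimidine, transition)
base 16: A→G (purine→purine, transition)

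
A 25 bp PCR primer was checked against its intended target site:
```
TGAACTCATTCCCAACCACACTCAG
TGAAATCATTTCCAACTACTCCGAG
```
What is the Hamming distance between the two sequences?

The sequences differ at positions 5, 11, 17, 20, 22, 23 (1-based) — 6 in total.

6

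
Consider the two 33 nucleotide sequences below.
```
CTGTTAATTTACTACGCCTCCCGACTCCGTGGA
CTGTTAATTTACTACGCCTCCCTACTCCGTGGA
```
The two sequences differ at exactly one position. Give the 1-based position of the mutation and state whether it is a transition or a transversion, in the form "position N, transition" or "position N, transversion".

position 23, transversion

Position 23 changes G→T. G is a purine and T is a pyrimidine, so this is a transversion.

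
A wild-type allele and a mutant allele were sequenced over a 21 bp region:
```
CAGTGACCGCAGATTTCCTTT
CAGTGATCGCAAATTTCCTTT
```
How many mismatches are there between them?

2

Mismatches (1-based): position 7: C→T; position 12: G→A.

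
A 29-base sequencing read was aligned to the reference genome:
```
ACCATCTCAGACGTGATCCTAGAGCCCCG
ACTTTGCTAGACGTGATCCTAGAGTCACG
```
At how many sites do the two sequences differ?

Comparing position by position, 7 sites differ: 3 (C/T), 4 (A/T), 6 (C/G), 7 (T/C), 8 (C/T), 25 (C/T), 27 (C/A).

7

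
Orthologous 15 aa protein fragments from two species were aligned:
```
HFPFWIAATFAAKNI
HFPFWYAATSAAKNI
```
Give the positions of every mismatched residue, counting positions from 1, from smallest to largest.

6, 10

Scanning 1-based: 6: I/Y; 10: F/S.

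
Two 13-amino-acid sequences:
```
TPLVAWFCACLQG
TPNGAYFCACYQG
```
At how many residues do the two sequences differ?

4

The sequences differ at residues 3, 4, 6, 11 (1-based) — 4 in total.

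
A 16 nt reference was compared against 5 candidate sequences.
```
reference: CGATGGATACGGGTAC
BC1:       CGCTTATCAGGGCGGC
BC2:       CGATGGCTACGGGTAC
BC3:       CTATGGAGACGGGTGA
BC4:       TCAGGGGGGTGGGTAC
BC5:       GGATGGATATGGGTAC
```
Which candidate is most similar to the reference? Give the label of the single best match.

BC2

Hamming distances to reference — BC1: 9; BC2: 1; BC3: 4; BC4: 7; BC5: 2.
Smallest is BC2 with 1 mismatch.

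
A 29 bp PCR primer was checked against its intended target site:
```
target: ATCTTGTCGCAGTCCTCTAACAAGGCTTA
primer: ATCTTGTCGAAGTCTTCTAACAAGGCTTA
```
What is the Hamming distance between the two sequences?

2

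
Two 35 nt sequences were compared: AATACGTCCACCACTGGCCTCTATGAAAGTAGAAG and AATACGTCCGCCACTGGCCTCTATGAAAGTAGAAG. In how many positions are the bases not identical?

Comparing position by position, 1 position differs: 10 (A/G).

1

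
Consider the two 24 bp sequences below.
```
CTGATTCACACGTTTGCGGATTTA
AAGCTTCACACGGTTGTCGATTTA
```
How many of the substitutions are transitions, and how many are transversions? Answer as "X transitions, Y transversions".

Transitions (purine↔purine or pyrimidine↔pyrimidine): 17 C→T.
Transversions (purine↔pyrimidine): 1 C→A, 2 T→A, 4 A→C, 13 T→G, 18 G→C.

1 transition, 5 transversions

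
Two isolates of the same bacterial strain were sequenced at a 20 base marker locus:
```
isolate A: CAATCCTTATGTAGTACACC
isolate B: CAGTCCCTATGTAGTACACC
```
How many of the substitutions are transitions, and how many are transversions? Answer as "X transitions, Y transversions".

Transitions (purine↔purine or pyrimidine↔pyrimidine): 3 A→G, 7 T→C.
Transversions (purine↔pyrimidine): none.

2 transitions, 0 transversions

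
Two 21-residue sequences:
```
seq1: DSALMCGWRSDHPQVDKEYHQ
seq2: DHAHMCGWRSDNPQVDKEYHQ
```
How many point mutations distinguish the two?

3

Comparing position by position, 3 residues differ: 2 (S/H), 4 (L/H), 12 (H/N).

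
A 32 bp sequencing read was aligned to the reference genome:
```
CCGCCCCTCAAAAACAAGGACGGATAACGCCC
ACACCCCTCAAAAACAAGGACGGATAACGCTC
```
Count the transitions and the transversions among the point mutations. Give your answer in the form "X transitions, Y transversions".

Mismatches (1-based):
position 1: C→A (pyrimidine→purine, transversion)
position 3: G→A (purine→purine, transition)
position 31: C→T (pyrimidine→pyrimidine, transition)

2 transitions, 1 transversion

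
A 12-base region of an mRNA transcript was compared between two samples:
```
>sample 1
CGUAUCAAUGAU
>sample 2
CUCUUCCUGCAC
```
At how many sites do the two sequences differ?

8

Comparing position by position, 8 sites differ: 2 (G/U), 3 (U/C), 4 (A/U), 7 (A/C), 8 (A/U), 9 (U/G), 10 (G/C), 12 (U/C).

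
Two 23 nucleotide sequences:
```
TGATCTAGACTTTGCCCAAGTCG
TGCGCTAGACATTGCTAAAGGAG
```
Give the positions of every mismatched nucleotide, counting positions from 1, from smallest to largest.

3, 4, 11, 16, 17, 21, 22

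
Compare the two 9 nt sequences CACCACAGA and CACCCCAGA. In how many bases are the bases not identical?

Comparing position by position, 1 base differs: 5 (A/C).

1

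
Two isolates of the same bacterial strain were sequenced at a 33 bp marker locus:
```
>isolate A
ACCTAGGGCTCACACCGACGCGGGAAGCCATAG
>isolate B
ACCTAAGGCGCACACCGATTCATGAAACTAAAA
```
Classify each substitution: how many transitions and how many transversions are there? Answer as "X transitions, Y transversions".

Transitions (purine↔purine or pyrimidine↔pyrimidine): 6 G→A, 19 C→T, 22 G→A, 27 G→A, 29 C→T, 33 G→A.
Transversions (purine↔pyrimidine): 10 T→G, 20 G→T, 23 G→T, 31 T→A.

6 transitions, 4 transversions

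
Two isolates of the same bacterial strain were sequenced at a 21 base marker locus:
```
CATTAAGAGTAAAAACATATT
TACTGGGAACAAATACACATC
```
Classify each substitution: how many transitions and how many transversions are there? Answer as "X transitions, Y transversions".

8 transitions, 1 transversion

Mismatches (1-based):
position 1: C→T (pyrimidine→pyrimidine, transition)
position 3: T→C (pyrimidine→pyrimidine, transition)
position 5: A→G (purine→purine, transition)
position 6: A→G (purine→purine, transition)
position 9: G→A (purine→purine, transition)
position 10: T→C (pyrimidine→pyrimidine, transition)
position 14: A→T (purine→pyrimidine, transversion)
position 18: T→C (pyrimidine→pyrimidine, transition)
position 21: T→C (pyrimidine→pyrimidine, transition)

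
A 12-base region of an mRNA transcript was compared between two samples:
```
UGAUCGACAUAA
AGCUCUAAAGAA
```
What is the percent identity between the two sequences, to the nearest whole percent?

58%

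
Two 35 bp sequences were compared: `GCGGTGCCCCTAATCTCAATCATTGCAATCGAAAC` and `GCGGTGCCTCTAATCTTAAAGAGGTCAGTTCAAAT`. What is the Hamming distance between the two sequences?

The sequences differ at sites 9, 17, 20, 21, 23, 24, 25, 28, 30, 31, 35 (1-based) — 11 in total.

11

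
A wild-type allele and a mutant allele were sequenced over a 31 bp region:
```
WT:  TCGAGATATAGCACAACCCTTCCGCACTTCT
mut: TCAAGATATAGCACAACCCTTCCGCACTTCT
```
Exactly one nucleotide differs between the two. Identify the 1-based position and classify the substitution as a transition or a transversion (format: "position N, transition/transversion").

position 3, transition

The sequences differ only at position 3: G→A (purine→purine), a transition.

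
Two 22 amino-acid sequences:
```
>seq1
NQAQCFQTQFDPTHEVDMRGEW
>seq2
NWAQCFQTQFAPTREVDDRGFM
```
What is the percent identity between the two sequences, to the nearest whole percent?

6 positions differ (2, 11, 14, 18, 21, 22), so 16 of 22 match: 16/22 = 72.73%.

73%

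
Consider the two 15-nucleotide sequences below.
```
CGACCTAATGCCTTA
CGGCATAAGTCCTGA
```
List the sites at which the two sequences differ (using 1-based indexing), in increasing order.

3, 5, 9, 10, 14

Scanning 1-based: 3: A/G; 5: C/A; 9: T/G; 10: G/T; 14: T/G.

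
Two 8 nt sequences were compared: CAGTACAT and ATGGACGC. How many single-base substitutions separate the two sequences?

Comparing position by position, 5 positions differ: 1 (C/A), 2 (A/T), 4 (T/G), 7 (A/G), 8 (T/C).

5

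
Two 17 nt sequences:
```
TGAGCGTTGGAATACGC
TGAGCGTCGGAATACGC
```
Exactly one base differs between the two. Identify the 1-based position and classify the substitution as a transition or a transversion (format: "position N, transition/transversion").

The sequences differ only at position 8: T→C (pyrimidine→pyrimidine), a transition.

position 8, transition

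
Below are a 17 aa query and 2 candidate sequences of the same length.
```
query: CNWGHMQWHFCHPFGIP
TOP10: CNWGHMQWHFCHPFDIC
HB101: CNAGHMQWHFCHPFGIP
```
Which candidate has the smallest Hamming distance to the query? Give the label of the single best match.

Hamming distances to query — TOP10: 2; HB101: 1.
Smallest is HB101 with 1 mismatch.

HB101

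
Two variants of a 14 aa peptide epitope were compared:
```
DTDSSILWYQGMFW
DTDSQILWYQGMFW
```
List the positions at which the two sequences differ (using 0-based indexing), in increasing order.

Differences at position 4 (S→Q).

4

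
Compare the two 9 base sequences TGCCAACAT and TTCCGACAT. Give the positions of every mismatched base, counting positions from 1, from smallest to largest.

Differences at position 2 (G→T), position 5 (A→G).

2, 5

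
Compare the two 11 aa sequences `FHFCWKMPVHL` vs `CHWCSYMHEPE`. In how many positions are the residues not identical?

8

Comparing position by position, 8 positions differ: 1 (F/C), 3 (F/W), 5 (W/S), 6 (K/Y), 8 (P/H), 9 (V/E), 10 (H/P), 11 (L/E).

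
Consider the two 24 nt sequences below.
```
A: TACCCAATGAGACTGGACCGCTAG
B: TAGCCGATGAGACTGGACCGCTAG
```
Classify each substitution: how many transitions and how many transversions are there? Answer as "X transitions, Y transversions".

1 transition, 1 transversion

Mismatches (1-based):
base 3: C→G (pyrimidine→purine, transversion)
base 6: A→G (purine→purine, transition)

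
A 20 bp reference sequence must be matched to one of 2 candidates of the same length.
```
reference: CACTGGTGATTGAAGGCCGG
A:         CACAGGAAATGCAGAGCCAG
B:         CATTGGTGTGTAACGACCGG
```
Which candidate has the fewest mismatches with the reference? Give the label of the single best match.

A differs at 8 positions; B differs at 6 positions. The closest is B.

B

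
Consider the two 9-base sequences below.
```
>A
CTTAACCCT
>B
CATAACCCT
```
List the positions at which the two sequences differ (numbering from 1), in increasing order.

2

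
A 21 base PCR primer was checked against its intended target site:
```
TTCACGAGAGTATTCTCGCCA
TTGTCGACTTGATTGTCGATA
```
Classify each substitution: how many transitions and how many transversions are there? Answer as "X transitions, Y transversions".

Transitions (purine↔purine or pyrimidine↔pyrimidine): 20 C→T.
Transversions (purine↔pyrimidine): 3 C→G, 4 A→T, 8 G→C, 9 A→T, 10 G→T, 11 T→G, 15 C→G, 19 C→A.

1 transition, 8 transversions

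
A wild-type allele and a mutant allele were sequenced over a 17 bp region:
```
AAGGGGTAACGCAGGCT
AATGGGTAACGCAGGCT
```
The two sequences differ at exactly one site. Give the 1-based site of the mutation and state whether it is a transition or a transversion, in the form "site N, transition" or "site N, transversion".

site 3, transversion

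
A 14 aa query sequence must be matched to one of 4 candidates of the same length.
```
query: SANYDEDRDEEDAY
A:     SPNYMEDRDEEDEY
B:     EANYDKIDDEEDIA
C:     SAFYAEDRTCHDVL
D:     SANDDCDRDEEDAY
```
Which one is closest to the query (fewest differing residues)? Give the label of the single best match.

D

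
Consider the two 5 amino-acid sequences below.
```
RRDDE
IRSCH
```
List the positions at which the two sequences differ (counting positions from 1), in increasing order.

Scanning 1-based: 1: R/I; 3: D/S; 4: D/C; 5: E/H.

1, 3, 4, 5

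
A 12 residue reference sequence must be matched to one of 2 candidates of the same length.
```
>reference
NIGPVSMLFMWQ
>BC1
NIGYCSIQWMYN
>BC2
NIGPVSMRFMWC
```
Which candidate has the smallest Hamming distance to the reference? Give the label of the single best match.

BC1 differs at 7 residues; BC2 differs at 2 residues. The closest is BC2.

BC2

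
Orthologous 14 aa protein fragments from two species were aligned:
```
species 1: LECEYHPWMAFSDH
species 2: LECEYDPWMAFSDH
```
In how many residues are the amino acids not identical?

The sequences differ at residues 6 (1-based) — 1 in total.

1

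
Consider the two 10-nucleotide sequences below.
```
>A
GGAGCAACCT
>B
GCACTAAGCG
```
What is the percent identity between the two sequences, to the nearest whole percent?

50%

5 positions differ (2, 4, 5, 8, 10), so 5 of 10 match: 5/10 = 50%.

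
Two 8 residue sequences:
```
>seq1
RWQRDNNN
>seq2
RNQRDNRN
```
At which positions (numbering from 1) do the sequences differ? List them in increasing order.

Differences at position 2 (W→N), position 7 (N→R).

2, 7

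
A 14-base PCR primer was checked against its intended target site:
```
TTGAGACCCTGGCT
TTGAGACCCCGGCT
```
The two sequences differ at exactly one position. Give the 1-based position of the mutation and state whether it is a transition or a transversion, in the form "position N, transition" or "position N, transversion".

Position 10 changes T→C. T is a pyrimidine and C is a pyrimidine, so this is a transition.

position 10, transition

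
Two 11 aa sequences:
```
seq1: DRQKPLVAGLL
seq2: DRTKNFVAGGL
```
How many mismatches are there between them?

The sequences differ at positions 3, 5, 6, 10 (1-based) — 4 in total.

4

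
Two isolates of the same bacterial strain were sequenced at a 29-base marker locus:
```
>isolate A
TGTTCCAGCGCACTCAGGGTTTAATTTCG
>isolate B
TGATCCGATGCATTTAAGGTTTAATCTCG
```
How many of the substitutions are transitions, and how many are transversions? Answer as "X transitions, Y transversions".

7 transitions, 1 transversion

Transitions (purine↔purine or pyrimidine↔pyrimidine): 7 A→G, 8 G→A, 9 C→T, 13 C→T, 15 C→T, 17 G→A, 26 T→C.
Transversions (purine↔pyrimidine): 3 T→A.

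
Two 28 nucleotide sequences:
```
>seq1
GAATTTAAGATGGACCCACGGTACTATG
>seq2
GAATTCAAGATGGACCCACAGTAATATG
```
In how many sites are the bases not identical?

3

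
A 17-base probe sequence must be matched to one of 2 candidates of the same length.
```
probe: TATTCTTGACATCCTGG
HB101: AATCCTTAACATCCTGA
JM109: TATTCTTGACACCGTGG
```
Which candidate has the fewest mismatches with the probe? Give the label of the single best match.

Hamming distances to probe — HB101: 4; JM109: 2.
Smallest is JM109 with 2 mismatches.

JM109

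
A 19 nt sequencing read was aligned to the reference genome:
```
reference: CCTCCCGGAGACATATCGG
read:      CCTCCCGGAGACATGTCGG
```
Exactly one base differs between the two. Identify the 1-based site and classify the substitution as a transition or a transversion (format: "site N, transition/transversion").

The sequences differ only at site 15: A→G (purine→purine), a transition.

site 15, transition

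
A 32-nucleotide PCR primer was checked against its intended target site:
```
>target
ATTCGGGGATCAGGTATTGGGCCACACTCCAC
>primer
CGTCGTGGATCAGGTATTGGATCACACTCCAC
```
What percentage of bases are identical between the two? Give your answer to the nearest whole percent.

Mismatches at positions 1, 2, 6, 21, 22 (1-based): 5 of 32.
Identical positions: 27/32 = 84.38% → 84%.

84%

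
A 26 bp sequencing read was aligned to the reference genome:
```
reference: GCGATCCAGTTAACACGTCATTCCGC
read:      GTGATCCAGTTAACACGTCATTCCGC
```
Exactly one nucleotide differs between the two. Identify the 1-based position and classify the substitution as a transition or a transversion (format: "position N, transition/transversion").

The sequences differ only at position 2: C→T (pyrimidine→pyrimidine), a transition.

position 2, transition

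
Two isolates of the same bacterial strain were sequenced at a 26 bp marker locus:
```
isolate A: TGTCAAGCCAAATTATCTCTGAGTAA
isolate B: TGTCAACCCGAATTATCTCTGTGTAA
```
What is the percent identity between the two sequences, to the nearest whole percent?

88%

3 positions differ (7, 10, 22), so 23 of 26 match: 23/26 = 88.46%.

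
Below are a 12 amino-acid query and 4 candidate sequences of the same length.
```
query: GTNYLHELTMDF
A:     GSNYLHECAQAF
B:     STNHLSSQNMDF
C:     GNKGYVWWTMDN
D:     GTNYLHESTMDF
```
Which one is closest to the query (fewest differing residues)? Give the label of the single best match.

D

Hamming distances to query — A: 5; B: 6; C: 8; D: 1.
Smallest is D with 1 mismatch.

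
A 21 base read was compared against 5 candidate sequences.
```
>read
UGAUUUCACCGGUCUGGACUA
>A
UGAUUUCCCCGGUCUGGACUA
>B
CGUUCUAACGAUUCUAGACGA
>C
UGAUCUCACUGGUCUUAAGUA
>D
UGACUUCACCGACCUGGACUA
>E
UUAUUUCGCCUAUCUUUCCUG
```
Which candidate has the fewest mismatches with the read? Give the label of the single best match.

A

Hamming distances to read — A: 1; B: 9; C: 5; D: 3; E: 8.
Smallest is A with 1 mismatch.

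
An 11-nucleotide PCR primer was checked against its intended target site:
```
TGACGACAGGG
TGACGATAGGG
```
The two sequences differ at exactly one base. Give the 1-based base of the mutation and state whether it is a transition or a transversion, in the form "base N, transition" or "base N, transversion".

Base 7 changes C→T. C is a pyrimidine and T is a pyrimidine, so this is a transition.

base 7, transition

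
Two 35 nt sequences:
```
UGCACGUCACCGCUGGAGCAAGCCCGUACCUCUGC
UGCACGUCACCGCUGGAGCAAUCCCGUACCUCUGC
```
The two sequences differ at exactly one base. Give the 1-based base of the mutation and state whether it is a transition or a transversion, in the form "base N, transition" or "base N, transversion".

Base 22 changes G→U. G is a purine and U is a pyrimidine, so this is a transversion.

base 22, transversion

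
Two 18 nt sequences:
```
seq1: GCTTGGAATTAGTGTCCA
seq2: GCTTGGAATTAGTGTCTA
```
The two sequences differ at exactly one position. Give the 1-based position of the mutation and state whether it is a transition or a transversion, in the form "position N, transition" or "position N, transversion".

The sequences differ only at position 17: C→T (pyrimidine→pyrimidine), a transition.

position 17, transition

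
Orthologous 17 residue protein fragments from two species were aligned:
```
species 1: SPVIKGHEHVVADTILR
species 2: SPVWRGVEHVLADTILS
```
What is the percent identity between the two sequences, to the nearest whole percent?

Mismatches at positions 4, 5, 7, 11, 17 (1-based): 5 of 17.
Identical positions: 12/17 = 70.59% → 71%.

71%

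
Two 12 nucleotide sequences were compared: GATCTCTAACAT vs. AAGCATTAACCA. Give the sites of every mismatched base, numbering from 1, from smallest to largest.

Differences at site 1 (G→A), site 3 (T→G), site 5 (T→A), site 6 (C→T), site 11 (A→C), site 12 (T→A).

1, 3, 5, 6, 11, 12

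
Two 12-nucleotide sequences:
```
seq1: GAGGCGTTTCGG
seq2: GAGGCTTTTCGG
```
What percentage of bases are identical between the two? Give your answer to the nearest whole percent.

92%

1 position differs (6), so 11 of 12 match: 11/12 = 91.67%.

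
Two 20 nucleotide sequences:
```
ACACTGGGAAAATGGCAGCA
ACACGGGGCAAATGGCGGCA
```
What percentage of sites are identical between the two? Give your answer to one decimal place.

Mismatches at positions 5, 9, 17 (1-based): 3 of 20.
Identical positions: 17/20 = 85% → 85.0%.

85.0%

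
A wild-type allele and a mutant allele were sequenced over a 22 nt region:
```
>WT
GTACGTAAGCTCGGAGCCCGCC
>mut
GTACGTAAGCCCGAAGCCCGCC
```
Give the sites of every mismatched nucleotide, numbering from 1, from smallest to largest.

11, 14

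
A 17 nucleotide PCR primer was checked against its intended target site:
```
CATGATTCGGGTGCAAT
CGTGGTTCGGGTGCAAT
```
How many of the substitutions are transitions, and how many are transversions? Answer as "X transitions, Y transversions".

2 transitions, 0 transversions

Transitions (purine↔purine or pyrimidine↔pyrimidine): 2 A→G, 5 A→G.
Transversions (purine↔pyrimidine): none.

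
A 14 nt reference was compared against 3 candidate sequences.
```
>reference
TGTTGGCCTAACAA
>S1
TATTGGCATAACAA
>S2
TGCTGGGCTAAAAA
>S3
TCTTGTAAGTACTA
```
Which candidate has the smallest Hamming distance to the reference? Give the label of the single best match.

S1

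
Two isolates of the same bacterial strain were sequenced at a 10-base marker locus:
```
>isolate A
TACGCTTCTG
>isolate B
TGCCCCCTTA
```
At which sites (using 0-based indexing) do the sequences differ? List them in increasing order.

1, 3, 5, 6, 7, 9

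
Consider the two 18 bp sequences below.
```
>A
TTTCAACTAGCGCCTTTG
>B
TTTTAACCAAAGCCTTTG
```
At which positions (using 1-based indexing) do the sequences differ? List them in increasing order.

4, 8, 10, 11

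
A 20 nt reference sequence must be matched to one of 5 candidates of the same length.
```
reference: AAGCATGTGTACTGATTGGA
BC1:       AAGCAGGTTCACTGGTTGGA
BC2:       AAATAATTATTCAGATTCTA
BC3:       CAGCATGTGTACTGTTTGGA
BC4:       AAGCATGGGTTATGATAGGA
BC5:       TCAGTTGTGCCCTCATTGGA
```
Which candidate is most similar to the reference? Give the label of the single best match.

BC3

BC1 differs at 4 bases; BC2 differs at 9 bases; BC3 differs at 2 bases; BC4 differs at 4 bases; BC5 differs at 8 bases. The closest is BC3.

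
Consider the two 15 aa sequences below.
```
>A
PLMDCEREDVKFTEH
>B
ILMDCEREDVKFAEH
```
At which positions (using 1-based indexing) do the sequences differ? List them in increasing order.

Scanning 1-based: 1: P/I; 13: T/A.

1, 13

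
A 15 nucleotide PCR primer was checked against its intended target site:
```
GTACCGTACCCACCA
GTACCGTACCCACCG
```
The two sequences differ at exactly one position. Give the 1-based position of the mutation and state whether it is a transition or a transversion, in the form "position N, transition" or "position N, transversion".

position 15, transition

Position 15 changes A→G. A is a purine and G is a purine, so this is a transition.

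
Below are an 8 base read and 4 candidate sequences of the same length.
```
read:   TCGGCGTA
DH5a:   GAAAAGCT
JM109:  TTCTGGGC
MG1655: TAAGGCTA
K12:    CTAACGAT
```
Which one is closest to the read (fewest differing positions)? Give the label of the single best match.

DH5a differs at 7 positions; JM109 differs at 6 positions; MG1655 differs at 4 positions; K12 differs at 6 positions. The closest is MG1655.

MG1655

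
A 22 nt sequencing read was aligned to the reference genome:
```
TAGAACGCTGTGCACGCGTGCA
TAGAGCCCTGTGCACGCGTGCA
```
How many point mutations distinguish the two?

2

The sequences differ at positions 5, 7 (1-based) — 2 in total.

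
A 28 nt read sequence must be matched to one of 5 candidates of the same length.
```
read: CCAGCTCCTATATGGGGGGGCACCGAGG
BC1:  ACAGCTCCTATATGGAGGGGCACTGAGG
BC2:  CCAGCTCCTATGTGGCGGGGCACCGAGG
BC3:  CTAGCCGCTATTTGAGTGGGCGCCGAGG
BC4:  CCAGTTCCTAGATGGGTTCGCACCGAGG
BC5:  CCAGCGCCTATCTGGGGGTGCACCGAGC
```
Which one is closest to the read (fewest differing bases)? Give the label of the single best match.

Hamming distances to read — BC1: 3; BC2: 2; BC3: 7; BC4: 5; BC5: 4.
Smallest is BC2 with 2 mismatches.

BC2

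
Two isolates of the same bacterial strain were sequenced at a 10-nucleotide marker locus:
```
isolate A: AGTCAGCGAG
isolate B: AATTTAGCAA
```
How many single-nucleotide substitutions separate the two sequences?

7

Comparing position by position, 7 bases differ: 2 (G/A), 4 (C/T), 5 (A/T), 6 (G/A), 7 (C/G), 8 (G/C), 10 (G/A).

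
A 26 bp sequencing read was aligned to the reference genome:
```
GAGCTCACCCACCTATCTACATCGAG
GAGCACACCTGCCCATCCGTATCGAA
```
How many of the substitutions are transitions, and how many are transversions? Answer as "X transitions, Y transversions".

7 transitions, 1 transversion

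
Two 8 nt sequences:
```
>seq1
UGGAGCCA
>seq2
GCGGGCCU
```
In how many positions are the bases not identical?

4

Mismatches (1-based): position 1: U→G; position 2: G→C; position 4: A→G; position 8: A→U.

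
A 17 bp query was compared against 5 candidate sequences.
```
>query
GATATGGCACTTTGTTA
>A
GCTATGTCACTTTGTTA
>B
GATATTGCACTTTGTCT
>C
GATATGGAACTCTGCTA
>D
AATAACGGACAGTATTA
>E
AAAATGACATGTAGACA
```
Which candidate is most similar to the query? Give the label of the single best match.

A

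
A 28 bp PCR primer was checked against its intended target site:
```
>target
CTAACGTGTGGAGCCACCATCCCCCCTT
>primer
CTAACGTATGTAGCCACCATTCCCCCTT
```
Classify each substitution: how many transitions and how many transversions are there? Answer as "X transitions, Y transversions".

Mismatches (1-based):
position 8: G→A (purine→purine, transition)
position 11: G→T (purine→pyrimidine, transversion)
position 21: C→T (pyrimidine→pyrimidine, transition)

2 transitions, 1 transversion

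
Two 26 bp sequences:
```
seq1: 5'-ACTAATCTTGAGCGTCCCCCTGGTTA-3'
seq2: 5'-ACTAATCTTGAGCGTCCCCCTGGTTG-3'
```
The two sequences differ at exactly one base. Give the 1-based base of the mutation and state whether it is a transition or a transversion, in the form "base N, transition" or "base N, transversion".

Base 26 changes A→G. A is a purine and G is a purine, so this is a transition.

base 26, transition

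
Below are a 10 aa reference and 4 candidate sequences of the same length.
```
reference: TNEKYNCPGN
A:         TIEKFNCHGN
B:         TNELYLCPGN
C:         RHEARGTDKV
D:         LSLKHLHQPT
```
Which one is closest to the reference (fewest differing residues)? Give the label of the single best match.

A differs at 3 residues; B differs at 2 residues; C differs at 9 residues; D differs at 9 residues. The closest is B.

B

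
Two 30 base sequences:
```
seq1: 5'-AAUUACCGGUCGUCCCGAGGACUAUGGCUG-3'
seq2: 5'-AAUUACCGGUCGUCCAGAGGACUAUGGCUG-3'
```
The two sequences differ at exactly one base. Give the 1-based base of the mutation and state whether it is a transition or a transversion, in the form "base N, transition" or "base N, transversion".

base 16, transversion

Base 16 changes C→A. C is a pyrimidine and A is a purine, so this is a transversion.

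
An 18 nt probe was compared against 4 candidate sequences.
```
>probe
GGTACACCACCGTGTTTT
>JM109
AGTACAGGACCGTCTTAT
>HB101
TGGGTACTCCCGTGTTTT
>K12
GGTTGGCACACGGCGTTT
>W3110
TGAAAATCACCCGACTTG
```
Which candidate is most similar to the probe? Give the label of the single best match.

Hamming distances to probe — JM109: 5; HB101: 6; K12: 9; W3110: 9.
Smallest is JM109 with 5 mismatches.

JM109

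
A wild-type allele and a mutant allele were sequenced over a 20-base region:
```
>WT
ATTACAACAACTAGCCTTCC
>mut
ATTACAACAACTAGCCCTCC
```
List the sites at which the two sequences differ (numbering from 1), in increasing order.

Differences at site 17 (T→C).

17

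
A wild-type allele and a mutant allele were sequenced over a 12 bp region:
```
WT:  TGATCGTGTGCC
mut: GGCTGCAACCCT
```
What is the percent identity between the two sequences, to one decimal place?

25.0%

9 positions differ (1, 3, 5, 6, 7, 8, 9, 10, 12), so 3 of 12 match: 3/12 = 25%.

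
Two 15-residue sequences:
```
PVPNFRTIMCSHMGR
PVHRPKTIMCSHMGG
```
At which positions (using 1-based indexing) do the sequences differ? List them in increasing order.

3, 4, 5, 6, 15

Differences at position 3 (P→H), position 4 (N→R), position 5 (F→P), position 6 (R→K), position 15 (R→G).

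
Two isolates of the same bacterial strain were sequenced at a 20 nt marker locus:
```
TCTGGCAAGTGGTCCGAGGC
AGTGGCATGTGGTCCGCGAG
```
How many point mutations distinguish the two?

6

Mismatches (1-based): site 1: T→A; site 2: C→G; site 8: A→T; site 17: A→C; site 19: G→A; site 20: C→G.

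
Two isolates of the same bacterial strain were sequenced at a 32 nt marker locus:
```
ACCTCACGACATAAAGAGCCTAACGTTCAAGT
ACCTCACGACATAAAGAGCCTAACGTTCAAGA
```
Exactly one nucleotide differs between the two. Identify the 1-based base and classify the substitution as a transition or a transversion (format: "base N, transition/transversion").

base 32, transversion

Base 32 changes T→A. T is a pyrimidine and A is a purine, so this is a transversion.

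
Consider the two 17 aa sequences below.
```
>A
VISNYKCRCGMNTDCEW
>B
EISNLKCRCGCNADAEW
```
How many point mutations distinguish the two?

Mismatches (1-based): residue 1: V→E; residue 5: Y→L; residue 11: M→C; residue 13: T→A; residue 15: C→A.

5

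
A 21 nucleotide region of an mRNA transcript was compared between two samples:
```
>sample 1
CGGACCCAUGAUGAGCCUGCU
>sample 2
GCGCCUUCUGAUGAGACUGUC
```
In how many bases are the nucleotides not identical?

The sequences differ at bases 1, 2, 4, 6, 7, 8, 16, 20, 21 (1-based) — 9 in total.

9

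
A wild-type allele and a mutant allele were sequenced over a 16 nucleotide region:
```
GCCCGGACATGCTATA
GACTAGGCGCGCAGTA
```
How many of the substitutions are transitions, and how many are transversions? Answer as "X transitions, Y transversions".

6 transitions, 2 transversions

Mismatches (1-based):
position 2: C→A (pyrimidine→purine, transversion)
position 4: C→T (pyrimidine→pyrimidine, transition)
position 5: G→A (purine→purine, transition)
position 7: A→G (purine→purine, transition)
position 9: A→G (purine→purine, transition)
position 10: T→C (pyrimidine→pyrimidine, transition)
position 13: T→A (pyrimidine→purine, transversion)
position 14: A→G (purine→purine, transition)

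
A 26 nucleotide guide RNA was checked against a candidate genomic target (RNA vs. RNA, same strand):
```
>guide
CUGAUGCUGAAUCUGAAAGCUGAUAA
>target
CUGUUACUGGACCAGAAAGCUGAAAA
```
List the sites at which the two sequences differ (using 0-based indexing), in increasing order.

3, 5, 9, 11, 13, 23

Differences at site 3 (A→U), site 5 (G→A), site 9 (A→G), site 11 (U→C), site 13 (U→A), site 23 (U→A).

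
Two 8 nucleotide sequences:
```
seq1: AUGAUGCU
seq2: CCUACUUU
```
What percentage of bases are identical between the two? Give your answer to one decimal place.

6 positions differ (1, 2, 3, 5, 6, 7), so 2 of 8 match: 2/8 = 25%.

25.0%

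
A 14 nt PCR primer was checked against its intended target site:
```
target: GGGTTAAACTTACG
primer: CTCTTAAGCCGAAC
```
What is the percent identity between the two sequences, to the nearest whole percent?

Mismatches at positions 1, 2, 3, 8, 10, 11, 13, 14 (1-based): 8 of 14.
Identical positions: 6/14 = 42.86% → 43%.

43%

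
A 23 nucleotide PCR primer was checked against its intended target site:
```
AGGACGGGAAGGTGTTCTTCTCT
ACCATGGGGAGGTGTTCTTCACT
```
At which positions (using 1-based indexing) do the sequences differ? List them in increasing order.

Scanning 1-based: 2: G/C; 3: G/C; 5: C/T; 9: A/G; 21: T/A.

2, 3, 5, 9, 21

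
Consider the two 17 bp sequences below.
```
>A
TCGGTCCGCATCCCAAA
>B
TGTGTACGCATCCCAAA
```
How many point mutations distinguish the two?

Comparing position by position, 3 positions differ: 2 (C/G), 3 (G/T), 6 (C/A).

3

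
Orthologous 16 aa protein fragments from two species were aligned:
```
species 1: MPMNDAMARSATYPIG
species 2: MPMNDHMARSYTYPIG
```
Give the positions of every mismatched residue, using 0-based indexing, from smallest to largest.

Differences at position 5 (A→H), position 10 (A→Y).

5, 10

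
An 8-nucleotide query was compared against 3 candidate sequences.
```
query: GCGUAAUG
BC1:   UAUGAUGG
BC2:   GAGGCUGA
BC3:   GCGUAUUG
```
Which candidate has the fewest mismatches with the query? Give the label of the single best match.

BC3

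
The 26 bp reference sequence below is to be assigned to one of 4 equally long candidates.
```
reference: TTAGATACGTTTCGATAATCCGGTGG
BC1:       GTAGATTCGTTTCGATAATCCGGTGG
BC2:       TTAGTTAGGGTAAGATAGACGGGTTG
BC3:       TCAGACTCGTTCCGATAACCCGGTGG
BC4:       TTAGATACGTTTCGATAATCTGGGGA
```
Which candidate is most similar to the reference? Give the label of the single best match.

BC1 differs at 2 sites; BC2 differs at 9 sites; BC3 differs at 5 sites; BC4 differs at 3 sites. The closest is BC1.

BC1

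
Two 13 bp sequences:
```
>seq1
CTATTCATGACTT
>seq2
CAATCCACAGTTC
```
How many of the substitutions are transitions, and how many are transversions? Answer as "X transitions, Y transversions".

6 transitions, 1 transversion

Mismatches (1-based):
site 2: T→A (pyrimidine→purine, transversion)
site 5: T→C (pyrimidine→pyrimidine, transition)
site 8: T→C (pyrimidine→pyrimidine, transition)
site 9: G→A (purine→purine, transition)
site 10: A→G (purine→purine, transition)
site 11: C→T (pyrimidine→pyrimidine, transition)
site 13: T→C (pyrimidine→pyrimidine, transition)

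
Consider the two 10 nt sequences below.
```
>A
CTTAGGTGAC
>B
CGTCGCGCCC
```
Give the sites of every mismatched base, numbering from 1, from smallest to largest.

Differences at site 2 (T→G), site 4 (A→C), site 6 (G→C), site 7 (T→G), site 8 (G→C), site 9 (A→C).

2, 4, 6, 7, 8, 9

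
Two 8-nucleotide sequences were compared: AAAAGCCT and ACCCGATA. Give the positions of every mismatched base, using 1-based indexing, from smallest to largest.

Differences at position 2 (A→C), position 3 (A→C), position 4 (A→C), position 6 (C→A), position 7 (C→T), position 8 (T→A).

2, 3, 4, 6, 7, 8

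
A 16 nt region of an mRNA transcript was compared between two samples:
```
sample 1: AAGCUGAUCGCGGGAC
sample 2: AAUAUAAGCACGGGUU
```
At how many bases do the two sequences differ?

7

The sequences differ at bases 3, 4, 6, 8, 10, 15, 16 (1-based) — 7 in total.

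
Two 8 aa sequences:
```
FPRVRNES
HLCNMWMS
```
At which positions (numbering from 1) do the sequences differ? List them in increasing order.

Differences at position 1 (F→H), position 2 (P→L), position 3 (R→C), position 4 (V→N), position 5 (R→M), position 6 (N→W), position 7 (E→M).

1, 2, 3, 4, 5, 6, 7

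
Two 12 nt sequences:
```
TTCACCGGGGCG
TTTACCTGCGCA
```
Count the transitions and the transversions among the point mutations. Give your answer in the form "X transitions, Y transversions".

2 transitions, 2 transversions

Mismatches (1-based):
base 3: C→T (pyrimidine→pyrimidine, transition)
base 7: G→T (purine→pyrimidine, transversion)
base 9: G→C (purine→pyrimidine, transversion)
base 12: G→A (purine→purine, transition)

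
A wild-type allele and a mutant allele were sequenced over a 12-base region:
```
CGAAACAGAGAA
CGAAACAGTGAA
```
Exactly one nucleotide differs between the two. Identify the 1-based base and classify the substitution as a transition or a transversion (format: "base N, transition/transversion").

base 9, transversion

Base 9 changes A→T. A is a purine and T is a pyrimidine, so this is a transversion.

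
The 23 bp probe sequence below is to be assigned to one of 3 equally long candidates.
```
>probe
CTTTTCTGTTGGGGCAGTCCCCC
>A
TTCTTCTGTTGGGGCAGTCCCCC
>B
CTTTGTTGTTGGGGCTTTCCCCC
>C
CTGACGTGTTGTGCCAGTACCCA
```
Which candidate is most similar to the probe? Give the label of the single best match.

Hamming distances to probe — A: 2; B: 4; C: 8.
Smallest is A with 2 mismatches.

A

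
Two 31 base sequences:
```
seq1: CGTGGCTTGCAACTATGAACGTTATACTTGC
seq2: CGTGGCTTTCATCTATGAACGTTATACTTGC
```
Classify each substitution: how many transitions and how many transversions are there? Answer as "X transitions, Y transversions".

0 transitions, 2 transversions

Transitions (purine↔purine or pyrimidine↔pyrimidine): none.
Transversions (purine↔pyrimidine): 9 G→T, 12 A→T.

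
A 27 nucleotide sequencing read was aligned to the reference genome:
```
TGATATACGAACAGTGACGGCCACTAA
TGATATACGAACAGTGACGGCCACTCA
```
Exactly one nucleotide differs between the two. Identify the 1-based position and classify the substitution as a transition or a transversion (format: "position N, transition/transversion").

The sequences differ only at position 26: A→C (purine→pyrimidine), a transversion.

position 26, transversion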